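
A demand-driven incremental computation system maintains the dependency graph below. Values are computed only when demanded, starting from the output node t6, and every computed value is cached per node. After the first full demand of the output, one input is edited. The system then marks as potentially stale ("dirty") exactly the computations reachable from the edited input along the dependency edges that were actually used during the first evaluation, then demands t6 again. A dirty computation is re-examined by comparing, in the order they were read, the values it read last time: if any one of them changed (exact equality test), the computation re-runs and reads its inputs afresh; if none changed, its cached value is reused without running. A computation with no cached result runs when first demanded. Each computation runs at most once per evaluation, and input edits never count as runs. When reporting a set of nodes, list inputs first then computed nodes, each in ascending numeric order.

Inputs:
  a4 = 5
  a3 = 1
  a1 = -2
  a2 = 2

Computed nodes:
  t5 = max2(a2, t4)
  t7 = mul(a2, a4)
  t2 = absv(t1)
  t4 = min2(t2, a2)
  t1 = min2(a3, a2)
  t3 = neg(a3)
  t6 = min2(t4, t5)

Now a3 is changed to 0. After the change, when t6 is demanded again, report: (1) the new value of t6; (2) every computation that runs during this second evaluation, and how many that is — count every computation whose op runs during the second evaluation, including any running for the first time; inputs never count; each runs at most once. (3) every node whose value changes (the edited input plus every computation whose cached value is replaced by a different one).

First evaluation (everything demanded from the output):
  t1 = min2(1, 2) = 1
  t2 = absv(1) = 1
  t4 = min2(1, 2) = 1
  t5 = max2(2, 1) = 2
  t6 = min2(1, 2) = 1

Propagation after the edit:
  t1: runs — a3 1->0; result 0.
  t2: runs — t1 1->0; result 0.
  t4: runs — t2 1->0; result 0.
  t5: runs — t4 1->0; result 2 (same value as before).
  t6: runs — t4 1->0; result 0.

New value of t6: 0.
Computations that run: t1, t2, t4, t5, t6 — 5 in total.
Values that change: a3, t1, t2, t4, t6.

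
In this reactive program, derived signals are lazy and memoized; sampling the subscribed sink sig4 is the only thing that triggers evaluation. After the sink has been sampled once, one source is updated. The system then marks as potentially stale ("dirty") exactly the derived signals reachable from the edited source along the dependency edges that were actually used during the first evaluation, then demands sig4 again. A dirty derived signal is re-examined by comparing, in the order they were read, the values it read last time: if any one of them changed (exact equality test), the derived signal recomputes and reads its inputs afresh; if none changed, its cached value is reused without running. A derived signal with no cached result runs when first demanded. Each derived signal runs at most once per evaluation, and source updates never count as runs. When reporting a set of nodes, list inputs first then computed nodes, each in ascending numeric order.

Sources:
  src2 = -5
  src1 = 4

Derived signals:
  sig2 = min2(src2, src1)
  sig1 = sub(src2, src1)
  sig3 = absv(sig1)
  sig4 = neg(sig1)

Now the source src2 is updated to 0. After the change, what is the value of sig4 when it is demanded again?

Demanding sig4 again yields 4.

First demand of the output computes:
  sig1 = sub(-5, 4) = -9
  sig4 = neg(-9) = 9

After the edit, cleaning proceeds:
  sig1: a read changed (src2 -5->0) — executes, giving -4.
  sig4: a read changed (sig1 -9->-4) — executes, giving 4.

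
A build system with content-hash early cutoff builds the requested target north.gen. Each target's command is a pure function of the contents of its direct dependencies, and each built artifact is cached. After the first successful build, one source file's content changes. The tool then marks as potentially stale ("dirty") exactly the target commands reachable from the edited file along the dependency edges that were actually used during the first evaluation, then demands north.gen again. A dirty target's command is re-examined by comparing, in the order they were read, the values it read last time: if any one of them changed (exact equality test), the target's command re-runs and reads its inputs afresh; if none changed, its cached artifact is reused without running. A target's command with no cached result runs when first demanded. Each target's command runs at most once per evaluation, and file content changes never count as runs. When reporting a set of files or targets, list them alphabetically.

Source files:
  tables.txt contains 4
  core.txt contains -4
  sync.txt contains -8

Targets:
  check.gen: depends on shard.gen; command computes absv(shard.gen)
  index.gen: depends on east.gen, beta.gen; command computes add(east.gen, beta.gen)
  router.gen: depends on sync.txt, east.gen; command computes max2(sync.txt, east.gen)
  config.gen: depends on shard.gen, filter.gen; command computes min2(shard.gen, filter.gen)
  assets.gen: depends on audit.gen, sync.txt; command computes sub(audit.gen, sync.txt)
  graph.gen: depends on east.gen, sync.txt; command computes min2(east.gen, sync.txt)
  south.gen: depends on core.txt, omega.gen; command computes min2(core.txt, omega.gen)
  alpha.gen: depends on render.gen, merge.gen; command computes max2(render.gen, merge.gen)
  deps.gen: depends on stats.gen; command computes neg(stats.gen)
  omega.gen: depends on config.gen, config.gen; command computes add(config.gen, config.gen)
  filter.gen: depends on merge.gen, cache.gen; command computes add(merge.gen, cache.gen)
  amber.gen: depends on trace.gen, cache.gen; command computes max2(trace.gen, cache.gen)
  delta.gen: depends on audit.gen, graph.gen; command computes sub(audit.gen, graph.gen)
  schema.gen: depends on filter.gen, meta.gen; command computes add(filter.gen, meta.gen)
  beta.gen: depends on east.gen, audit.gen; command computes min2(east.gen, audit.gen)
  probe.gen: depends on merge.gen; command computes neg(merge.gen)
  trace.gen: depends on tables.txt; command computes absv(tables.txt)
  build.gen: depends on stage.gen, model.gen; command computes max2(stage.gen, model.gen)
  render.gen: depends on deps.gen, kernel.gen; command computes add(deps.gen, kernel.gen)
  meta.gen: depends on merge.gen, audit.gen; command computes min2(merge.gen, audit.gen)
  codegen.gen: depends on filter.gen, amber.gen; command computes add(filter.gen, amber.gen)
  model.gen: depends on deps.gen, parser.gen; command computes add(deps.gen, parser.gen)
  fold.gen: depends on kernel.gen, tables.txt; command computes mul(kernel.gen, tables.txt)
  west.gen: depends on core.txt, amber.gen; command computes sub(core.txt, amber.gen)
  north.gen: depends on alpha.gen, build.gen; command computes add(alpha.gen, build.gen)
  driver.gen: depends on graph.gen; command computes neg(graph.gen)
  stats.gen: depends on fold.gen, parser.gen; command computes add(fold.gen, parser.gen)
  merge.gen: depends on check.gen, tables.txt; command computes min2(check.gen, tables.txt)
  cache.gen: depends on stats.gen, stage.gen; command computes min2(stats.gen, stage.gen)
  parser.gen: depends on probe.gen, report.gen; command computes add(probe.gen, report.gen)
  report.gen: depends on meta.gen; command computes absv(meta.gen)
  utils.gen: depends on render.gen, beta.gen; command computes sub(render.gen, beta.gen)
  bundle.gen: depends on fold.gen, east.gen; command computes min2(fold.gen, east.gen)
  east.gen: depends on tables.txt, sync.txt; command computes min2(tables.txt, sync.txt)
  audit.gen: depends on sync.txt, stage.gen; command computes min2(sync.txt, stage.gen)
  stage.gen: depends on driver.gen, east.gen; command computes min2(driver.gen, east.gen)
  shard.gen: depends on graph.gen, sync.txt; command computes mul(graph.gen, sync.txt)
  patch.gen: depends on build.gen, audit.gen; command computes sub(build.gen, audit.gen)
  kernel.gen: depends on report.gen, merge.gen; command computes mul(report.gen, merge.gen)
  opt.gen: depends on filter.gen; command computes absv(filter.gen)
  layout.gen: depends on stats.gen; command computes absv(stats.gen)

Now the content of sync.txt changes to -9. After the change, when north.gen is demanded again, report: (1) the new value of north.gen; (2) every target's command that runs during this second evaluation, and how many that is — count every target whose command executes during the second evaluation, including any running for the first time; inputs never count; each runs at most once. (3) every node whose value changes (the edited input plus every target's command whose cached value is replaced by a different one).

First evaluation (everything demanded from the output):
  east.gen = min2(4, -8) = -8
  graph.gen = min2(-8, -8) = -8
  driver.gen = neg(-8) = 8
  shard.gen = mul(-8, -8) = 64
  check.gen = absv(64) = 64
  merge.gen = min2(64, 4) = 4
  probe.gen = neg(4) = -4
  stage.gen = min2(8, -8) = -8
  audit.gen = min2(-8, -8) = -8
  meta.gen = min2(4, -8) = -8
  report.gen = absv(-8) = 8
  kernel.gen = mul(8, 4) = 32
  fold.gen = mul(32, 4) = 128
  parser.gen = add(-4, 8) = 4
  stats.gen = add(128, 4) = 132
  deps.gen = neg(132) = -132
  model.gen = add(-132, 4) = -128
  build.gen = max2(-8, -128) = -8
  render.gen = add(-132, 32) = -100
  alpha.gen = max2(-100, 4) = 4
  north.gen = add(4, -8) = -4

Propagation after the edit:
  east.gen: runs — sync.txt -8->-9; result -9.
  graph.gen: runs — east.gen -8->-9; sync.txt -8->-9; result -9.
  driver.gen: runs — graph.gen -8->-9; result 9.
  shard.gen: runs — graph.gen -8->-9; sync.txt -8->-9; result 81.
  check.gen: runs — shard.gen 64->81; result 81.
  merge.gen: runs — check.gen 64->81; result 4 (same value as before).
  probe.gen: checked — values it read are unchanged (merge.gen unchanged); reused cached -4 without running.
  stage.gen: runs — driver.gen 8->9; east.gen -8->-9; result -9.
  audit.gen: runs — sync.txt -8->-9; stage.gen -8->-9; result -9.
  meta.gen: runs — audit.gen -8->-9; result -9.
  report.gen: runs — meta.gen -8->-9; result 9.
  kernel.gen: runs — report.gen 8->9; result 36.
  fold.gen: runs — kernel.gen 32->36; result 144.
  parser.gen: runs — report.gen 8->9; result 5.
  stats.gen: runs — fold.gen 128->144; parser.gen 4->5; result 149.
  deps.gen: runs — stats.gen 132->149; result -149.
  model.gen: runs — deps.gen -132->-149; parser.gen 4->5; result -144.
  build.gen: runs — stage.gen -8->-9; model.gen -128->-144; result -9.
  render.gen: runs — deps.gen -132->-149; kernel.gen 32->36; result -113.
  alpha.gen: runs — render.gen -100->-113; result 4 (same value as before).
  north.gen: runs — build.gen -8->-9; result -5.

Key observation: the cutoff stops propagation at probe.gen — its inputs' values are unchanged, so it reuses its cache.

New value of north.gen: -5.
Target commands that run: alpha.gen, audit.gen, build.gen, check.gen, deps.gen, driver.gen, east.gen, fold.gen, graph.gen, kernel.gen, merge.gen, meta.gen, model.gen, north.gen, parser.gen, render.gen, report.gen, shard.gen, stage.gen, stats.gen — 20 in total.
Values that change: audit.gen, build.gen, check.gen, deps.gen, driver.gen, east.gen, fold.gen, graph.gen, kernel.gen, meta.gen, model.gen, north.gen, parser.gen, render.gen, report.gen, shard.gen, stage.gen, stats.gen, sync.txt.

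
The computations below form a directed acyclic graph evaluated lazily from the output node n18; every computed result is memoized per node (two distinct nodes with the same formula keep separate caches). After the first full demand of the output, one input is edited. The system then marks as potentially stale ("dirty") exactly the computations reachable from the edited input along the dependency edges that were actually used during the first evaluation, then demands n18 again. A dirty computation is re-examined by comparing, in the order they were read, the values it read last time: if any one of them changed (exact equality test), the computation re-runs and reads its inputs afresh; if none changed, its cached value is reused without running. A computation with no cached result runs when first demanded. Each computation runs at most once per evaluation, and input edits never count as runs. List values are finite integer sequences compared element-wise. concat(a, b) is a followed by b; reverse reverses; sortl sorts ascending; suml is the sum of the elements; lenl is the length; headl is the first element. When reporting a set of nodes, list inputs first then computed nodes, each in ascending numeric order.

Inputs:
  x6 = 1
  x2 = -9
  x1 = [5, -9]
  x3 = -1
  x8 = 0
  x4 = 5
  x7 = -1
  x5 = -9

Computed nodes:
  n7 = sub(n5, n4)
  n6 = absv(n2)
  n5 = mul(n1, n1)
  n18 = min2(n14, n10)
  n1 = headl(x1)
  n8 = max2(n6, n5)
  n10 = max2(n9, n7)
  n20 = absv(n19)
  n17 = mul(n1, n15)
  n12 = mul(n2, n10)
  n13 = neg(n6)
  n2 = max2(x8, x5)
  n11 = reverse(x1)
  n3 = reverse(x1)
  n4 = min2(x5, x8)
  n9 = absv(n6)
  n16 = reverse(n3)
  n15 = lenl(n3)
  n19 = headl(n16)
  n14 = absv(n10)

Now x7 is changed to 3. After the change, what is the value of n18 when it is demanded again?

First demand of the output computes:
  n1 = headl([5, -9]) = 5
  n2 = max2(0, -9) = 0
  n4 = min2(-9, 0) = -9
  n5 = mul(5, 5) = 25
  n6 = absv(0) = 0
  n7 = sub(25, -9) = 34
  n9 = absv(0) = 0
  n10 = max2(0, 34) = 34
  n14 = absv(34) = 34
  n18 = min2(34, 34) = 34

After the edit, cleaning proceeds:
  no node depends on x7 at all; the second demand re-runs nothing.

Note the shortcut — nothing in the graph depends on x7 at all, so no recomputation happens.

Demanding n18 again yields 34.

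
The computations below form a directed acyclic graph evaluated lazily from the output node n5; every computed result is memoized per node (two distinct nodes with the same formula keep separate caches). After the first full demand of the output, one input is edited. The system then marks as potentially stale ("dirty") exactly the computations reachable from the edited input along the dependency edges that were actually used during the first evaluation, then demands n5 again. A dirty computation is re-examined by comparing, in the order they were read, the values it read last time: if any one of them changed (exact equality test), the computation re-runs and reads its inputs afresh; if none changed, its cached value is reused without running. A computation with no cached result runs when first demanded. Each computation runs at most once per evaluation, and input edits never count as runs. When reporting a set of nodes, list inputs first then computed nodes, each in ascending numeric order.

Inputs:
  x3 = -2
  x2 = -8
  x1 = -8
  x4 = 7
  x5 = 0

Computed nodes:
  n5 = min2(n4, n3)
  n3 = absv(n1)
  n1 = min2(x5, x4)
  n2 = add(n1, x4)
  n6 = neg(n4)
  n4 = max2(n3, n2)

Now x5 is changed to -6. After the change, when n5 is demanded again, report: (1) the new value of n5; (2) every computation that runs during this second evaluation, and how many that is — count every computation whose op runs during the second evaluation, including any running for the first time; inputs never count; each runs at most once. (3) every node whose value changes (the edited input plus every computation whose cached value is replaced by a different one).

Demanding n5 again yields 6.
5 computations run: n1, n2, n3, n4, n5.
The nodes whose values change: x5, n1, n2, n3, n4, n5.

First demand of the output computes:
  n1 = min2(0, 7) = 0
  n2 = add(0, 7) = 7
  n3 = absv(0) = 0
  n4 = max2(0, 7) = 7
  n5 = min2(7, 0) = 0

After the edit, cleaning proceeds:
  n1: a read changed (x5 0->-6) — executes, giving -6.
  n2: a read changed (n1 0->-6) — executes, giving 1.
  n3: a read changed (n1 0->-6) — executes, giving 6.
  n4: a read changed (n3 0->6; n2 7->1) — executes, giving 6.
  n5: a read changed (n4 7->6; n3 0->6) — executes, giving 6.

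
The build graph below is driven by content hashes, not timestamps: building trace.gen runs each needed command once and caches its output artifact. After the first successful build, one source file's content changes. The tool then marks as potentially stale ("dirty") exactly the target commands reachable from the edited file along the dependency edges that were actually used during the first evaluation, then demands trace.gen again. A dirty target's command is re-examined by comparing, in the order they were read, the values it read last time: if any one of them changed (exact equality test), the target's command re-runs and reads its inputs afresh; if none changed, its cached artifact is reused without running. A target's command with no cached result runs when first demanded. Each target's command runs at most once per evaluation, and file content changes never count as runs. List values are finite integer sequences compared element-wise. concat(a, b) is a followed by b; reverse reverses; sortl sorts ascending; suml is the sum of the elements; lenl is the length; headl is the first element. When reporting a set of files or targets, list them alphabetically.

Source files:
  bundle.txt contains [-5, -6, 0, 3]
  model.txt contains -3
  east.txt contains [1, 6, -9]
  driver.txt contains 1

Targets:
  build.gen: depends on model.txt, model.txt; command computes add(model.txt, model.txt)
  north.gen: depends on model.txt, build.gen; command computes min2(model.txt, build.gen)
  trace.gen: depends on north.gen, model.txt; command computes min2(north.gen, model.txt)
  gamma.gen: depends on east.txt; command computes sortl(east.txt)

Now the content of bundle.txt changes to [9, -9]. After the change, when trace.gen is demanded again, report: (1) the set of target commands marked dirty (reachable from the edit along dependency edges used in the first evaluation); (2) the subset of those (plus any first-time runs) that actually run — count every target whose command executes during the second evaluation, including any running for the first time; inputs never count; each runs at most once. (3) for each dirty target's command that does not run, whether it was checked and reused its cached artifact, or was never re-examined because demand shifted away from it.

Initial pass — values computed on the first demand:
  build.gen = add(-3, -3) = -6
  north.gen = min2(-3, -6) = -6
  trace.gen = min2(-6, -3) = -6

Second demand — change propagation:
  no demanded computation ever read bundle.txt, so the edit dirties nothing and nothing runs.

The important point: nothing the output needs ever reads bundle.txt, so the edit is invisible to it.

Dirty set: none.
Run set: none (0 run).
All dirty target commands ended up running.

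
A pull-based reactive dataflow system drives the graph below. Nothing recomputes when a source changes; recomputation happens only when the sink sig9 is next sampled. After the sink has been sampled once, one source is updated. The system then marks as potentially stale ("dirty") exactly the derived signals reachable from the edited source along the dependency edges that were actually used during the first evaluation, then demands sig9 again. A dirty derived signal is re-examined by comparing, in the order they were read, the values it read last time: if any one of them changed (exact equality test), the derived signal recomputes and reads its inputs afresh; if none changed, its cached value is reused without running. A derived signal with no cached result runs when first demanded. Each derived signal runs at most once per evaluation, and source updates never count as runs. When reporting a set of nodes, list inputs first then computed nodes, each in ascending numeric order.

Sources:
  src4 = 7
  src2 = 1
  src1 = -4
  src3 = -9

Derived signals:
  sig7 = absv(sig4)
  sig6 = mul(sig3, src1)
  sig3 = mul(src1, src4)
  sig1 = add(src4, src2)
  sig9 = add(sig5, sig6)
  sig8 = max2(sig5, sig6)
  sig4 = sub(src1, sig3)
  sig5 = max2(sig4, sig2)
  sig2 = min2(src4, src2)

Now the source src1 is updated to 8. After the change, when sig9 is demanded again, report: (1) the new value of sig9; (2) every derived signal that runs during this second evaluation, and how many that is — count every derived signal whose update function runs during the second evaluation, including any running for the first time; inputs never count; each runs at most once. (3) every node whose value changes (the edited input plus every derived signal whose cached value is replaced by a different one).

New value of sig9: 449.
Derived signals that run: sig3, sig4, sig5, sig6, sig9 — 5 in total.
Values that change: src1, sig3, sig4, sig5, sig6, sig9.

First evaluation (everything demanded from the output):
  sig2 = min2(7, 1) = 1
  sig3 = mul(-4, 7) = -28
  sig4 = sub(-4, -28) = 24
  sig5 = max2(24, 1) = 24
  sig6 = mul(-28, -4) = 112
  sig9 = add(24, 112) = 136

Propagation after the edit:
  sig3: runs — src1 -4->8; result 56.
  sig4: runs — src1 -4->8; sig3 -28->56; result -48.
  sig5: runs — sig4 24->-48; result 1.
  sig6: runs — sig3 -28->56; src1 -4->8; result 448.
  sig9: runs — sig5 24->1; sig6 112->448; result 449.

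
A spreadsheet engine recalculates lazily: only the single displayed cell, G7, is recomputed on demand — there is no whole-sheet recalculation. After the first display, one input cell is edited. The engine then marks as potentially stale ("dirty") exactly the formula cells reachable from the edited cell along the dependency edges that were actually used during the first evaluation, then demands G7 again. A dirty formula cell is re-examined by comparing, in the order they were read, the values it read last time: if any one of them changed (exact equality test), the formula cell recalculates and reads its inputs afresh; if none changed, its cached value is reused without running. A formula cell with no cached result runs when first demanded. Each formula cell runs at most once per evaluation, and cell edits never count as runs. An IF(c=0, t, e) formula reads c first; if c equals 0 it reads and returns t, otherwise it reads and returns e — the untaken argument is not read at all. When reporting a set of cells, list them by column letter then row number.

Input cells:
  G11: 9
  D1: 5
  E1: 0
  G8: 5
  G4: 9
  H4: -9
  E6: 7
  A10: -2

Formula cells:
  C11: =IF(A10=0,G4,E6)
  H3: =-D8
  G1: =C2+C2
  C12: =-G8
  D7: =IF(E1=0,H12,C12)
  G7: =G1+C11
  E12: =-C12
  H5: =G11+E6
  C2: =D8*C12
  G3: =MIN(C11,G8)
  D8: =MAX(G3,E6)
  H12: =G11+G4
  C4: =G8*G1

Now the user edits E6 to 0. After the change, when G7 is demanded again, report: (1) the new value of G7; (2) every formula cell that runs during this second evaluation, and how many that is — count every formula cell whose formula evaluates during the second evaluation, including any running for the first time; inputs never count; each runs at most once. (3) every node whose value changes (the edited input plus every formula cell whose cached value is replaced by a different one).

First evaluation (everything demanded from the output):
  C11 = IF(A10=0: A10=-2 -> else branch E6) = 7
  C12 = -(5) = -5
  G3 = MIN(7, 5) = 5
  D8 = MAX(5, 7) = 7
  C2 = 7 * -5 = -35
  G1 = -35 + -35 = -70
  G7 = -70 + 7 = -63

Propagation after the edit:
  C11: runs — E6 7->0; result 0.
  G3: runs — C11 7->0; result 0.
  D8: runs — G3 5->0; E6 7->0; result 0.
  C2: runs — D8 7->0; result 0.
  G1: runs — C2 -35->0; C2 -35->0; result 0.
  G7: runs — G1 -70->0; C11 7->0; result 0.

New value of G7: 0.
Formula cells that run: C2, C11, D8, G1, G3, G7 — 6 in total.
Values that change: C2, C11, D8, E6, G1, G3, G7.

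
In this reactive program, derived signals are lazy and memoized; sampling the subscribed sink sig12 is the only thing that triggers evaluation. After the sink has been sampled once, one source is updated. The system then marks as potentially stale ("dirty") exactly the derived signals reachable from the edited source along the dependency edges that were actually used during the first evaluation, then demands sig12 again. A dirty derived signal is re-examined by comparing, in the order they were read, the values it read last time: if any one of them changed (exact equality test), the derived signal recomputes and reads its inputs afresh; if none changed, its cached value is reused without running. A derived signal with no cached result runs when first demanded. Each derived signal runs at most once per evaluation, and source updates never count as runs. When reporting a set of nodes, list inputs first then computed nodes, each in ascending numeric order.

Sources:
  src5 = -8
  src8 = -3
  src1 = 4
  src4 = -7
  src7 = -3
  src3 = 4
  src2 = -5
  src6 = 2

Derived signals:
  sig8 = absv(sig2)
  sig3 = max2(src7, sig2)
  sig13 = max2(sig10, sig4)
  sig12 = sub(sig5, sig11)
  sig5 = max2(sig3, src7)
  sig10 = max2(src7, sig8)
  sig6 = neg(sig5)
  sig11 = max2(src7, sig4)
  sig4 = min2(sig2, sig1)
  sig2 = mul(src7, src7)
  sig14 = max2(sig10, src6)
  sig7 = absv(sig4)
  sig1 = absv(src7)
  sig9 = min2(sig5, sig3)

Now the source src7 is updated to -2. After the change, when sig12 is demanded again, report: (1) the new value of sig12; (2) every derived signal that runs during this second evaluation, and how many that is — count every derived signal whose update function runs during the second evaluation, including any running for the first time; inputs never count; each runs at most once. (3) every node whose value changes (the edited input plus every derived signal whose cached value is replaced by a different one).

Demanding sig12 again yields 2.
7 derived signals run: sig1, sig2, sig3, sig4, sig5, sig11, sig12.
The nodes whose values change: src7, sig1, sig2, sig3, sig4, sig5, sig11, sig12.

First demand of the output computes:
  sig1 = absv(-3) = 3
  sig2 = mul(-3, -3) = 9
  sig3 = max2(-3, 9) = 9
  sig4 = min2(9, 3) = 3
  sig5 = max2(9, -3) = 9
  sig11 = max2(-3, 3) = 3
  sig12 = sub(9, 3) = 6

After the edit, cleaning proceeds:
  sig1: a read changed (src7 -3->-2) — executes, giving 2.
  sig2: a read changed (src7 -3->-2; src7 -3->-2) — executes, giving 4.
  sig3: a read changed (src7 -3->-2; sig2 9->4) — executes, giving 4.
  sig4: a read changed (sig2 9->4; sig1 3->2) — executes, giving 2.
  sig5: a read changed (sig3 9->4; src7 -3->-2) — executes, giving 4.
  sig11: a read changed (src7 -3->-2; sig4 3->2) — executes, giving 2.
  sig12: a read changed (sig5 9->4; sig11 3->2) — executes, giving 2.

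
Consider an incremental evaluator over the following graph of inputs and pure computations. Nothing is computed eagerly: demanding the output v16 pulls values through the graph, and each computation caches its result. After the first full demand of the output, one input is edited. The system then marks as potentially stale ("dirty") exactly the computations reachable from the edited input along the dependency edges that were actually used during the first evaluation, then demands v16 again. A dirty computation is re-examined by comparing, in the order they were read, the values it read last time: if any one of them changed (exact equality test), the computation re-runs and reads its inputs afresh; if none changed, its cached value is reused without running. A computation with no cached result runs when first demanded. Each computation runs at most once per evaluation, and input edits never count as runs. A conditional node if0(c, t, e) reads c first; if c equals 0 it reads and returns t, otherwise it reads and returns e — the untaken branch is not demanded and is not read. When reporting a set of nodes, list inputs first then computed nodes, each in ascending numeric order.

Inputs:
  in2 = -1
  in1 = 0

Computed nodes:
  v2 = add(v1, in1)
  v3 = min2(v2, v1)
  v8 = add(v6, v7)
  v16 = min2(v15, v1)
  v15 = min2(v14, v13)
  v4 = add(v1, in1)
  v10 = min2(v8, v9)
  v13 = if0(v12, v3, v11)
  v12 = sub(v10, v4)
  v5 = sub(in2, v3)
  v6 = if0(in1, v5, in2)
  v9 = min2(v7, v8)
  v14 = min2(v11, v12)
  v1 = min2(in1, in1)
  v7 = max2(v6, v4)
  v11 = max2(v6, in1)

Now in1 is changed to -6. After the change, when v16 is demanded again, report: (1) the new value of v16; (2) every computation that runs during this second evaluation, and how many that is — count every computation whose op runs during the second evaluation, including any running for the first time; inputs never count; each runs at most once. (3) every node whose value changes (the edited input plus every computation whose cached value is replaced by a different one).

Initial pass — values computed on the first demand:
  v1 = min2(0, 0) = 0
  v2 = add(0, 0) = 0
  v3 = min2(0, 0) = 0
  v4 = add(0, 0) = 0
  v5 = sub(-1, 0) = -1
  v6 = if0(in1=0 -> then branch v5) = -1
  v7 = max2(-1, 0) = 0
  v8 = add(-1, 0) = -1
  v9 = min2(0, -1) = -1
  v10 = min2(-1, -1) = -1
  v11 = max2(-1, 0) = 0
  v12 = sub(-1, 0) = -1
  v13 = if0(v12=-1 -> else branch v11) = 0
  v14 = min2(0, -1) = -1
  v15 = min2(-1, 0) = -1
  v16 = min2(-1, 0) = -1

Second demand — change propagation:
  v1: re-runs because in1 0->-6; in1 0->-6; new result -6.
  v2: dirty yet unreached — the second evaluation never asks for it.
  v3: dirty yet unreached — the second evaluation never asks for it.
  v4: re-runs because v1 0->-6; in1 0->-6; new result -12.
  v5: dirty yet unreached — the second evaluation never asks for it.
  v6: re-runs because in1 0->-6; new result -1 (unchanged).
  v7: re-runs because v4 0->-12; new result -1.
  v8: re-runs because v7 0->-1; new result -2.
  v9: re-runs because v7 0->-1; v8 -1->-2; new result -2.
  v10: re-runs because v8 -1->-2; v9 -1->-2; new result -2.
  v11: re-runs because in1 0->-6; new result -1.
  v12: re-runs because v10 -1->-2; v4 0->-12; new result 10.
  v13: re-runs because v12 -1->10; v11 0->-1; new result -1.
  v14: re-runs because v11 0->-1; v12 -1->10; new result -1 (unchanged).
  v15: re-runs because v13 0->-1; new result -1 (unchanged).
  v16: re-runs because v1 0->-6; new result -6.

The important point: the flipped condition redirects demand; v2, v3, v5 are left stale, never re-checked.

v16 now evaluates to -6.
Run set: v1, v4, v6, v7, v8, v9, v10, v11, v12, v13, v14, v15, v16 (13 run).
Changed values: in1, v1, v4, v7, v8, v9, v10, v11, v12, v13, v16.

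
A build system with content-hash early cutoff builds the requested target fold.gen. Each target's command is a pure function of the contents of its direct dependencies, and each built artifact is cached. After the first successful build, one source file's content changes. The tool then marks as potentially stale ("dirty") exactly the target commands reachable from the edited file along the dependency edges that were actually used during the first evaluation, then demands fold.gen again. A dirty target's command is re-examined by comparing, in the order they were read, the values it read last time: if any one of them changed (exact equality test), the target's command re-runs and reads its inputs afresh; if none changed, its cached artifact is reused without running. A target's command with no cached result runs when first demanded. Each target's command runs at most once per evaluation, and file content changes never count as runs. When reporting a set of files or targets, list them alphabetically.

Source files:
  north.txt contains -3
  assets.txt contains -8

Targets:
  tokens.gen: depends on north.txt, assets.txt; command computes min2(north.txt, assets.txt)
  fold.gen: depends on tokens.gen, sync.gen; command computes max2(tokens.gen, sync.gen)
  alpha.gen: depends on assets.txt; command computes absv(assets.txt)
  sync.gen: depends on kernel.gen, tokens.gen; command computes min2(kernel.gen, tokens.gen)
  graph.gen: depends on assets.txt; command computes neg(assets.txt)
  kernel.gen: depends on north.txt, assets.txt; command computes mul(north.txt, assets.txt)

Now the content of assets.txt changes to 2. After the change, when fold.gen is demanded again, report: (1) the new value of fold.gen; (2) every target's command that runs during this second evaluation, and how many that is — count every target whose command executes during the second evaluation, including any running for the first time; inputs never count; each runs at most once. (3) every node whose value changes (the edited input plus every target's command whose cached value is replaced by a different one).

First evaluation (everything demanded from the output):
  kernel.gen = mul(-3, -8) = 24
  tokens.gen = min2(-3, -8) = -8
  sync.gen = min2(24, -8) = -8
  fold.gen = max2(-8, -8) = -8

Propagation after the edit:
  kernel.gen: runs — assets.txt -8->2; result -6.
  tokens.gen: runs — assets.txt -8->2; result -3.
  sync.gen: runs — kernel.gen 24->-6; tokens.gen -8->-3; result -6.
  fold.gen: runs — tokens.gen -8->-3; sync.gen -8->-6; result -3.

New value of fold.gen: -3.
Target commands that run: fold.gen, kernel.gen, sync.gen, tokens.gen — 4 in total.
Values that change: assets.txt, fold.gen, kernel.gen, sync.gen, tokens.gen.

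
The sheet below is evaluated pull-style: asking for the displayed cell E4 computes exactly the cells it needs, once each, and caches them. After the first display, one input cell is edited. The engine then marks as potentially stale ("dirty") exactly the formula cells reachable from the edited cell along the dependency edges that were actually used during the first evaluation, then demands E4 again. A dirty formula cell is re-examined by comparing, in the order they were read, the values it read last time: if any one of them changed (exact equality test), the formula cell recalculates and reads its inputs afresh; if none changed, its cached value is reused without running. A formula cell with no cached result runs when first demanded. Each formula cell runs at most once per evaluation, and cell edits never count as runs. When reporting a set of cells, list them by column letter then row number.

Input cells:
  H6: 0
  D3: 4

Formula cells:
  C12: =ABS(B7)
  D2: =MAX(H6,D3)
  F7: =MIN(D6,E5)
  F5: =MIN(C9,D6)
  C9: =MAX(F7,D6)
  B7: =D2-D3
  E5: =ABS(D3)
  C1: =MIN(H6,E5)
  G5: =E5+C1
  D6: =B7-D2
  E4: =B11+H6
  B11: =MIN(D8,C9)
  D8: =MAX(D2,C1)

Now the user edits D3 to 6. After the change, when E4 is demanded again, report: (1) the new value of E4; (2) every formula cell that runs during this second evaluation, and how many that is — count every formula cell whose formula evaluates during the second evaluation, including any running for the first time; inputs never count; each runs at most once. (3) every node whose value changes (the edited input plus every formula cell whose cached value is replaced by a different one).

Demanding E4 again yields -6.
10 formula cells run: B7, B11, C1, C9, D2, D6, D8, E4, E5, F7.
The nodes whose values change: B11, C9, D2, D3, D6, D8, E4, E5, F7.

First demand of the output computes:
  D2 = MAX(0, 4) = 4
  B7 = 4 - 4 = 0
  D6 = 0 - 4 = -4
  E5 = ABS(4) = 4
  C1 = MIN(0, 4) = 0
  D8 = MAX(4, 0) = 4
  F7 = MIN(-4, 4) = -4
  C9 = MAX(-4, -4) = -4
  B11 = MIN(4, -4) = -4
  E4 = -4 + 0 = -4

After the edit, cleaning proceeds:
  D2: a read changed (D3 4->6) — executes, giving 6.
  B7: a read changed (D2 4->6; D3 4->6) — executes, giving 0 — identical to its old value.
  D6: a read changed (D2 4->6) — executes, giving -6.
  E5: a read changed (D3 4->6) — executes, giving 6.
  C1: a read changed (E5 4->6) — executes, giving 0 — identical to its old value.
  D8: a read changed (D2 4->6) — executes, giving 6.
  F7: a read changed (D6 -4->-6; E5 4->6) — executes, giving -6.
  C9: a read changed (F7 -4->-6; D6 -4->-6) — executes, giving -6.
  B11: a read changed (D8 4->6; C9 -4->-6) — executes, giving -6.
  E4: a read changed (B11 -4->-6) — executes, giving -6.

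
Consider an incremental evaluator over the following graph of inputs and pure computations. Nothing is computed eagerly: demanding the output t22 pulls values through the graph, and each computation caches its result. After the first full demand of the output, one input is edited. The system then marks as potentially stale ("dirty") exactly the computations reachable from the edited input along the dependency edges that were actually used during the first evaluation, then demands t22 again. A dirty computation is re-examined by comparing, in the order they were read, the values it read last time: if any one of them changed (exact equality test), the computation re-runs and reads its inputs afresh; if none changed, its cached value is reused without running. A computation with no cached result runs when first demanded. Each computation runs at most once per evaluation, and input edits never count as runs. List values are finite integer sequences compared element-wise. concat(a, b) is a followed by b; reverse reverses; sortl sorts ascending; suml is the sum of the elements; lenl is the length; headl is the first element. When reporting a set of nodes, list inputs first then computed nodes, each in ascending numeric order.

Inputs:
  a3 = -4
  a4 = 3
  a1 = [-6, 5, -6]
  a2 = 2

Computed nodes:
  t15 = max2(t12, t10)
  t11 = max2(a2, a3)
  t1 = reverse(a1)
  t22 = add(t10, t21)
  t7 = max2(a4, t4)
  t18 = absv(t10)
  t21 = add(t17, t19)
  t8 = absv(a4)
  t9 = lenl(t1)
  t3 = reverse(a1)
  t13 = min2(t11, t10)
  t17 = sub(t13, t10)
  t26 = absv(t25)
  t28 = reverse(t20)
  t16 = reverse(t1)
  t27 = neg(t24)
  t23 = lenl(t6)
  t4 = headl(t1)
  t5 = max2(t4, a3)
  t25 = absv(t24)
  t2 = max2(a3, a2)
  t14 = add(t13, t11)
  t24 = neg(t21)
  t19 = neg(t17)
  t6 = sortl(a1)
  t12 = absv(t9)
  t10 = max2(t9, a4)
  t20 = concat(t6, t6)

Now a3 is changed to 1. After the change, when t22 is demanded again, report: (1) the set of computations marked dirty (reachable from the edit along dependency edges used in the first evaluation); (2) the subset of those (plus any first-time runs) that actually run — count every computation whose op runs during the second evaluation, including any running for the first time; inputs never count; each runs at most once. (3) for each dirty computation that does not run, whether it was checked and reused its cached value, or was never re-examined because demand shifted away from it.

Initial pass — values computed on the first demand:
  t1 = reverse([-6, 5, -6]) = [-6, 5, -6]
  t9 = lenl([-6, 5, -6]) = 3
  t10 = max2(3, 3) = 3
  t11 = max2(2, -4) = 2
  t13 = min2(2, 3) = 2
  t17 = sub(2, 3) = -1
  t19 = neg(-1) = 1
  t21 = add(-1, 1) = 0
  t22 = add(3, 0) = 3

Second demand — change propagation:
  t11: re-runs because a3 -4->1; new result 2 (unchanged).
  t13: re-examined; everything it read last time is the same (t11 unchanged, t10 unchanged) — cache 2 kept, no run.
  t17: re-examined; everything it read last time is the same (t13 unchanged, t10 unchanged) — cache -1 kept, no run.
  t19: re-examined; everything it read last time is the same (t17 unchanged) — cache 1 kept, no run.
  t21: re-examined; everything it read last time is the same (t17 unchanged, t19 unchanged) — cache 0 kept, no run.
  t22: re-examined; everything it read last time is the same (t10 unchanged, t21 unchanged) — cache 3 kept, no run.

The important point: t11 recomputes to an identical value, and the output ends up unchanged.

Dirty set: t11, t13, t17, t19, t21, t22.
Run set: t11 (1 run).
Re-examined without running (cache reused): t13, t17, t19, t21, t22.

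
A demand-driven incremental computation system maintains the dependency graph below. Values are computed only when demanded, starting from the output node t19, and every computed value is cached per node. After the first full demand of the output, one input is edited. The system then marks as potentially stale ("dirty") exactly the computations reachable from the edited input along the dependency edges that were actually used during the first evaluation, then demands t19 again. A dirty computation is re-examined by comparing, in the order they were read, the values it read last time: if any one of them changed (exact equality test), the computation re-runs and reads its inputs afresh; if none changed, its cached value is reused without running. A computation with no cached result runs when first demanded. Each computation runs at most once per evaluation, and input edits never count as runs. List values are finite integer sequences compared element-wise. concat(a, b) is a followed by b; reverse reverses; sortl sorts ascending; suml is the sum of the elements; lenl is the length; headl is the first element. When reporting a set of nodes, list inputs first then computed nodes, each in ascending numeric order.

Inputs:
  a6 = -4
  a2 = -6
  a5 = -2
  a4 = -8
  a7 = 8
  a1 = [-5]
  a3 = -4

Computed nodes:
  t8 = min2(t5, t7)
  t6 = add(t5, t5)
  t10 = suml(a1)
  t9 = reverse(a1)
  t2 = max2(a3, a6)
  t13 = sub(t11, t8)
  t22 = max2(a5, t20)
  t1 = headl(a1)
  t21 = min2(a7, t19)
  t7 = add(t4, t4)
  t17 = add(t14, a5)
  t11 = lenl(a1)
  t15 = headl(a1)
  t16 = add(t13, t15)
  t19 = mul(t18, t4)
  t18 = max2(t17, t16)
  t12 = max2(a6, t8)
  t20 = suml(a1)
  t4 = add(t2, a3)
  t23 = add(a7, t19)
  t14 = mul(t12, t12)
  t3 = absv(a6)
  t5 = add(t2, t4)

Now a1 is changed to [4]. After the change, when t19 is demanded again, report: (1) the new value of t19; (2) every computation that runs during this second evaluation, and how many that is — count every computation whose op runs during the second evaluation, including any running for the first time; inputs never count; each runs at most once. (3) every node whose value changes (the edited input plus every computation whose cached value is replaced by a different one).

First evaluation (everything demanded from the output):
  t2 = max2(-4, -4) = -4
  t4 = add(-4, -4) = -8
  t5 = add(-4, -8) = -12
  t7 = add(-8, -8) = -16
  t8 = min2(-12, -16) = -16
  t11 = lenl([-5]) = 1
  t12 = max2(-4, -16) = -4
  t13 = sub(1, -16) = 17
  t14 = mul(-4, -4) = 16
  t15 = headl([-5]) = -5
  t16 = add(17, -5) = 12
  t17 = add(16, -2) = 14
  t18 = max2(14, 12) = 14
  t19 = mul(14, -8) = -112

Propagation after the edit:
  t11: runs — a1 [-5]->[4]; result 1 (same value as before).
  t13: checked — values it read are unchanged (t11 unchanged, t8 unchanged); reused cached 17 without running.
  t15: runs — a1 [-5]->[4]; result 4.
  t16: runs — t15 -5->4; result 21.
  t18: runs — t16 12->21; result 21.
  t19: runs — t18 14->21; result -168.

Key observation: the cutoff stops propagation at t13 — its inputs' values are unchanged, so it reuses its cache.

New value of t19: -168.
Computations that run: t11, t15, t16, t18, t19 — 5 in total.
Values that change: a1, t15, t16, t18, t19.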